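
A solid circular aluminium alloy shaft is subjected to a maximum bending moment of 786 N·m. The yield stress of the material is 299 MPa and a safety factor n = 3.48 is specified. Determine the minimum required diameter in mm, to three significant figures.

d = 45.3 mm

σ_allow = 299/3.48 = 85.92 MPa.
For a solid circular section σ = 32M/(πd³), so d³ = 32M/(π σ_allow) = 32×786000/(π×85.92) = 93180 mm³.
d = 45.34 mm.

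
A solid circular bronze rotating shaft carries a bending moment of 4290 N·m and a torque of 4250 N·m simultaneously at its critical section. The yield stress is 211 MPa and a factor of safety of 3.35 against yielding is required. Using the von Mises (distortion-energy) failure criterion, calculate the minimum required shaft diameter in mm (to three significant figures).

d = 97.1 mm

σ_allow = σ_y/n = 211/3.35 = 62.99 MPa.
For a solid shaft σ_b = 32M/(πd³) and τ = 16T/(πd³), so the von Mises stress is σ' = (16/πd³)·√(4M²+3T²).
√(4M²+3T²) = √(4×(4.290×10^6)² + 3×(4.250×10^6)²) = 1.131×10^7 N·mm.
d³ = 16×1.131×10^7/(π×62.99) = 914100 mm³.
d = 97.05 mm.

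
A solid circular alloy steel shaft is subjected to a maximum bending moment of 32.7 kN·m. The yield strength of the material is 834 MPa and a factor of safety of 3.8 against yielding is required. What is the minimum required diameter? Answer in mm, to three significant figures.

σ_allow = 834/3.8 = 219.5 MPa.
For a solid circular section σ = 32M/(πd³), so d³ = 32M/(π σ_allow) = 32×3.2700×10^7/(π×219.5) = 1.518×10^6 mm³.
d = 114.9 mm.

d = 115 mm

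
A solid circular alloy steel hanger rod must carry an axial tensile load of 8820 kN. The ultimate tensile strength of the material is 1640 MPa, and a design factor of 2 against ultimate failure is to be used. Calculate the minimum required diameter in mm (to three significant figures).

Allowable stress σ_allow = 1640/2 = 820.0 MPa.
Required area A = F/σ_allow = 8820000/820.0 = 10760 mm².
A = πd²/4 → d = √(4A/π) = 117.0 mm.

d = 117 mm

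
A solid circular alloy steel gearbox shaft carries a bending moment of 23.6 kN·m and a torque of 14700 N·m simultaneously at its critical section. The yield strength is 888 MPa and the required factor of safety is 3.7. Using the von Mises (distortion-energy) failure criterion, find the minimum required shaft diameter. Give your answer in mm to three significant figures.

σ_allow = σ_y/n = 888/3.7 = 240.0 MPa.
For a solid shaft σ_b = 32M/(πd³) and τ = 16T/(πd³), so the von Mises stress is σ' = (16/πd³)·√(4M²+3T²).
√(4M²+3T²) = √(4×(2.360×10^7)² + 3×(1.470×10^7)²) = 5.363×10^7 N·mm.
d³ = 16×5.363×10^7/(π×240.0) = 1.138×10^6 mm³.
d = 104.4 mm.

d = 104 mm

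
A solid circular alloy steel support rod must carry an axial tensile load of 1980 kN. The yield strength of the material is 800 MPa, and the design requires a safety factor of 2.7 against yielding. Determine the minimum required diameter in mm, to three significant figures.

d = 92.2 mm

Allowable stress σ_allow = 800/2.7 = 296.3 MPa.
Required area A = F/σ_allow = 1980000/296.3 = 6682 mm².
A = πd²/4 → d = √(4A/π) = 92.24 mm.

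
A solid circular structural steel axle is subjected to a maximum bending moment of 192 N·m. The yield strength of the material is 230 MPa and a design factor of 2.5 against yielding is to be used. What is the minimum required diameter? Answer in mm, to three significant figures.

d = 27.7 mm

σ_allow = 230/2.5 = 92.00 MPa.
For a solid circular section σ = 32M/(πd³), so d³ = 32M/(π σ_allow) = 32×192000/(π×92.00) = 21260 mm³.
d = 27.70 mm.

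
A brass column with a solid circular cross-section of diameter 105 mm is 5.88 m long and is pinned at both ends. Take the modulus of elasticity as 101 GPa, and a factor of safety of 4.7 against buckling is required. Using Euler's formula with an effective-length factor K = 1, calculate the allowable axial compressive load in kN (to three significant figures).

P_allow = 36.6 kN

I = πd⁴/64 = π×105⁴/64 = 5.967×10^6 mm⁴.
Effective length L_e = KL = 1×5.88 m = 5880 mm.
Euler critical load P_cr = π²EI/L_e² = π²×101000×5.967×10^6/5880² = 172000 N.
P_allow = P_cr/n = 172000/4.7 = 36600 N.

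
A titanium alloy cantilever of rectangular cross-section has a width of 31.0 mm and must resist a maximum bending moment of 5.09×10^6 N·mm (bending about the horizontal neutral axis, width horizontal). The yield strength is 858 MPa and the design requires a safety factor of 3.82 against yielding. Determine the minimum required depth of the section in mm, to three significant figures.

σ_allow = 858/3.82 = 224.6 MPa.
For a rectangular section σ = 6M/(bh²), so h² = 6M/(b σ_allow) = 6×5090000/(31.0×224.6) = 4386 mm².
h = 66.23 mm.

h = 66.2 mm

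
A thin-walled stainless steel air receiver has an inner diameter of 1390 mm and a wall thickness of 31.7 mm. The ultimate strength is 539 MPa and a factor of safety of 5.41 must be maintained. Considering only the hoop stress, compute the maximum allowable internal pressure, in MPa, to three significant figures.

p_allow = 4.54 MPa

σ_allow = 539/5.41 = 99.63 MPa.
σ_h = pD/(2t) → p_allow = 2σ_allow t/D = 2×99.63×31.7/1390 = 4.544 MPa.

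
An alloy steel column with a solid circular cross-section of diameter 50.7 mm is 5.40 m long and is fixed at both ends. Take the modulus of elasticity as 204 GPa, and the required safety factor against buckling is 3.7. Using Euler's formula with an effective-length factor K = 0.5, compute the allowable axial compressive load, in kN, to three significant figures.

I = πd⁴/64 = π×50.7⁴/64 = 324300 mm⁴.
Effective length L_e = KL = 0.5×5.40 m = 2700 mm.
Euler critical load P_cr = π²EI/L_e² = π²×204000×324300/2700² = 89580 N.
P_allow = P_cr/n = 89580/3.7 = 24210 N.

P_allow = 24.2 kN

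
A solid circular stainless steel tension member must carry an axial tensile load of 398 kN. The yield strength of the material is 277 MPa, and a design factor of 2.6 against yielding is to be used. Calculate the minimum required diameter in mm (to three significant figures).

Allowable stress σ_allow = 277/2.6 = 106.5 MPa.
Required area A = F/σ_allow = 398000/106.5 = 3736 mm².
A = πd²/4 → d = √(4A/π) = 68.97 mm.

d = 69.0 mm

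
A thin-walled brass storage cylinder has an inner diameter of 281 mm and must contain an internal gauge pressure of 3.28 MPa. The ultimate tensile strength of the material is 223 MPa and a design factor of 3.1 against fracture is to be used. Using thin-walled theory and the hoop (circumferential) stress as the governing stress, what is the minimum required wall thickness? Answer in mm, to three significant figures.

σ_allow = 223/3.1 = 71.94 MPa.
Hoop stress σ_h = pD/(2t), so t = pD/(2σ_allow) = 3.28×281/(2×71.94) = 6.406 mm.

t = 6.41 mm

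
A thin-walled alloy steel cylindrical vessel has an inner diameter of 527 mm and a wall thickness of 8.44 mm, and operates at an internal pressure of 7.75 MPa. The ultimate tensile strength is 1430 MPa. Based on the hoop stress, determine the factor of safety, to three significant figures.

n = 5.91

σ_h = pD/(2t) = 7.75×527/(2×8.44) = 242.0 MPa.
n = 1430/242.0 = 5.910.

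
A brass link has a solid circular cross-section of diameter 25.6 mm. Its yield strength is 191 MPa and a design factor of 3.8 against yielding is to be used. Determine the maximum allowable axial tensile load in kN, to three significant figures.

F_allow = 25.9 kN

σ_allow = 191/3.8 = 50.26 MPa.
A = πd²/4 = π×25.6²/4 = 514.7 mm².
F_allow = σ_allow × A = 50.26×514.7 = 25870 N.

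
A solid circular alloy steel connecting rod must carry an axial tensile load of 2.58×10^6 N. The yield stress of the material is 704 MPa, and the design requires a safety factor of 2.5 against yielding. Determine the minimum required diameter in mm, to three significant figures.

d = 108 mm

Allowable stress σ_allow = 704/2.5 = 281.6 MPa.
Required area A = F/σ_allow = 2580000/281.6 = 9162 mm².
A = πd²/4 → d = √(4A/π) = 108.0 mm.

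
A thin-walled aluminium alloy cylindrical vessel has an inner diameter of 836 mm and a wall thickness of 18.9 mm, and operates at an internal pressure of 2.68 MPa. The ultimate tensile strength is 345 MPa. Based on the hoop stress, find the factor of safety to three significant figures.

σ_h = pD/(2t) = 2.68×836/(2×18.9) = 59.27 MPa.
n = 345/59.27 = 5.821.

n = 5.82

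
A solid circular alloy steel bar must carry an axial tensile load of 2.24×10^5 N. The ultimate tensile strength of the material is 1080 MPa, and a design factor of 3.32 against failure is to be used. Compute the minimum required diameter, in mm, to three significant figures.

d = 29.6 mm

Allowable stress σ_allow = 1080/3.32 = 325.3 MPa.
Required area A = F/σ_allow = 224000/325.3 = 688.6 mm².
A = πd²/4 → d = √(4A/π) = 29.61 mm.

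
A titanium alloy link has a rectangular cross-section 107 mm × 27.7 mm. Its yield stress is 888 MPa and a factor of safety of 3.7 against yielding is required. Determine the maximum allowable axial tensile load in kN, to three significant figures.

F_allow = 711 kN

σ_allow = 888/3.7 = 240.0 MPa.
A = 107×27.7 = 2964 mm².
F_allow = σ_allow × A = 240.0×2964 = 711300 N.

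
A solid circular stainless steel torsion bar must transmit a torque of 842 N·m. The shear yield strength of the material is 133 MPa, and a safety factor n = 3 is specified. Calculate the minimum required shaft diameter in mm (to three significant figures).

d = 45.9 mm

Allowable shear stress τ_allow = 133/3 = 44.33 MPa.
For a solid shaft τ = 16T/(πd³), so d³ = 16T/(π τ_allow) = 16×842000/(π×44.33) = 96730 mm³.
d = (96730)^(1/3) = 45.90 mm.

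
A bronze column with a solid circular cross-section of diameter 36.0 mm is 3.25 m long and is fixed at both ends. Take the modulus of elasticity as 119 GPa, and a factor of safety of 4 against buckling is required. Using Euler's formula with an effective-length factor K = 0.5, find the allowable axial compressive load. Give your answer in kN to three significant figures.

P_allow = 9.17 kN

I = πd⁴/64 = π×36.0⁴/64 = 82450 mm⁴.
Effective length L_e = KL = 0.5×3.25 m = 1625 mm.
Euler critical load P_cr = π²EI/L_e² = π²×119000×82450/1625² = 36670 N.
P_allow = P_cr/n = 36670/4 = 9168 N.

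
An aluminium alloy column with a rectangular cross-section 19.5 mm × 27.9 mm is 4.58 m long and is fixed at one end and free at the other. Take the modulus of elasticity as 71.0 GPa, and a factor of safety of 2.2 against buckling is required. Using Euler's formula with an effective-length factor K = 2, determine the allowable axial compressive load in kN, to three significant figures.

P_allow = 0.0654 kN

Buckling occurs about the weak axis: I_min = h·b³/12 = 27.9×19.5³/12 = 17240 mm⁴ (b = 19.5 mm is the smaller dimension).
Effective length L_e = KL = 2×4.58 m = 9160 mm.
Euler critical load P_cr = π²EI/L_e² = π²×71000×17240/9160² = 144.0 N.
P_allow = P_cr/n = 144.0/2.2 = 65.44 N.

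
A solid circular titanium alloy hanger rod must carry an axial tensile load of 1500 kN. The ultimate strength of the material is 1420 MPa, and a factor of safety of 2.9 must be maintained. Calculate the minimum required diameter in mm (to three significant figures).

d = 62.5 mm

Allowable stress σ_allow = 1420/2.9 = 489.7 MPa.
Required area A = F/σ_allow = 1500000/489.7 = 3063 mm².
A = πd²/4 → d = √(4A/π) = 62.45 mm.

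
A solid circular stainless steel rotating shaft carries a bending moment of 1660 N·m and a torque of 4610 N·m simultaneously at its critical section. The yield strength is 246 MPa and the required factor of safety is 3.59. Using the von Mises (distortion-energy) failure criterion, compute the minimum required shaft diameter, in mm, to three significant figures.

σ_allow = σ_y/n = 246/3.59 = 68.52 MPa.
For a solid shaft σ_b = 32M/(πd³) and τ = 16T/(πd³), so the von Mises stress is σ' = (16/πd³)·√(4M²+3T²).
√(4M²+3T²) = √(4×(1.660×10^6)² + 3×(4.610×10^6)²) = 8.647×10^6 N·mm.
d³ = 16×8.647×10^6/(π×68.52) = 642700 mm³.
d = 86.30 mm.

d = 86.3 mm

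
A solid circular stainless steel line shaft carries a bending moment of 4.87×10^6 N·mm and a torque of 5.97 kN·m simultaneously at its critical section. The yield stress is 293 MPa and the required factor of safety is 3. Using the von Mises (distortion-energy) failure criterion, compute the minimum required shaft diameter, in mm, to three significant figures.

d = 90.5 mm

σ_allow = σ_y/n = 293/3 = 97.67 MPa.
For a solid shaft σ_b = 32M/(πd³) and τ = 16T/(πd³), so the von Mises stress is σ' = (16/πd³)·√(4M²+3T²).
√(4M²+3T²) = √(4×(4.870×10^6)² + 3×(5.970×10^6)²) = 1.421×10^7 N·mm.
d³ = 16×1.421×10^7/(π×97.67) = 740800 mm³.
d = 90.48 mm.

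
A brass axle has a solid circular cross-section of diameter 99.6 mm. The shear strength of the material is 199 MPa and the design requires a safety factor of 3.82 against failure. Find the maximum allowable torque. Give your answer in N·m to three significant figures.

T_allow = 10100 N·m

τ_allow = 199/3.82 = 52.09 MPa.
For a solid shaft T_allow = τ_allow·πd³/16; πd³/16 = π×99.6³/16 = 194000 mm³.
T_allow = 52.09×194000 = 1.011×10^7 N·mm = 10110 N·m.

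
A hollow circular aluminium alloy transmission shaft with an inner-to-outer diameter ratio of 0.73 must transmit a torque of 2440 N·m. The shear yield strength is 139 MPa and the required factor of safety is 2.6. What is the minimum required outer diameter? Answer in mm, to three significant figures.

d_o = 68.7 mm

τ_allow = 139/2.6 = 53.46 MPa.
For a hollow shaft τ = 16T/[πd_o³(1−k⁴)] with k = 0.73, so 1−k⁴ = 0.7160.
d_o³ = 16T/[π τ_allow (1−k⁴)] = 16×2440000/(π×53.46×0.7160) = 324600 mm³.
d_o = 68.73 mm.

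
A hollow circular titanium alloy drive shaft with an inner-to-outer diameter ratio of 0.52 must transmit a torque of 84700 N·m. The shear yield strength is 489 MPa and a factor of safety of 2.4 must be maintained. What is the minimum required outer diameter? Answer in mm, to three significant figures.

τ_allow = 489/2.4 = 203.8 MPa.
For a hollow shaft τ = 16T/[πd_o³(1−k⁴)] with k = 0.52, so 1−k⁴ = 0.9269.
d_o³ = 16T/[π τ_allow (1−k⁴)] = 16×8.4700×10^7/(π×203.8×0.9269) = 2.284×10^6 mm³.
d_o = 131.7 mm.

d_o = 132 mm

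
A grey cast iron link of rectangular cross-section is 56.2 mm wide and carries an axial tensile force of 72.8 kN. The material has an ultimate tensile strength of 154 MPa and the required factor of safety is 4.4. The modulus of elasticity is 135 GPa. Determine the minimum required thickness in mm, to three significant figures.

σ_allow = 154/4.4 = 35.00 MPa.
Required area A = F/σ_allow = 72800/35.00 = 2080 mm².
t = A/w = 2080/56.2 = 37.01 mm.

t = 37.0 mm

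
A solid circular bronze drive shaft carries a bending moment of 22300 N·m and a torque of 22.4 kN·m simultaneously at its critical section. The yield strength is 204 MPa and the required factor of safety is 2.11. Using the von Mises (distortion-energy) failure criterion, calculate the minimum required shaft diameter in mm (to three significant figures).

σ_allow = σ_y/n = 204/2.11 = 96.68 MPa.
For a solid shaft σ_b = 32M/(πd³) and τ = 16T/(πd³), so the von Mises stress is σ' = (16/πd³)·√(4M²+3T²).
√(4M²+3T²) = √(4×(2.230×10^7)² + 3×(2.240×10^7)²) = 5.911×10^7 N·mm.
d³ = 16×5.911×10^7/(π×96.68) = 3.114×10^6 mm³.
d = 146.0 mm.

d = 146 mm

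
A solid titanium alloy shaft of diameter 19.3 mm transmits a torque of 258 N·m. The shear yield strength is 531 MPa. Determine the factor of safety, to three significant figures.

τ = 16T/(πd³) = 16×258000/(π×19.3³) = 182.8 MPa.
n = τ_limit/τ = 531/182.8 = 2.905.

n = 2.91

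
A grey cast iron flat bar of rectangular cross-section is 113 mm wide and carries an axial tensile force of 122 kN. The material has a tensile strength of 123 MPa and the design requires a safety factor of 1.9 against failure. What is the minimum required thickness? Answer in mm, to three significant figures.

t = 16.7 mm

σ_allow = 123/1.9 = 64.74 MPa.
Required area A = F/σ_allow = 122000/64.74 = 1885 mm².
t = A/w = 1885/113 = 16.68 mm.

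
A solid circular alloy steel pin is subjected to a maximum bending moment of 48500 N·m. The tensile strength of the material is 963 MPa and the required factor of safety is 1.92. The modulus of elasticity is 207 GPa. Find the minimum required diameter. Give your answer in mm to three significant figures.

d = 99.5 mm

σ_allow = 963/1.92 = 501.6 MPa.
For a solid circular section σ = 32M/(πd³), so d³ = 32M/(π σ_allow) = 32×4.8500×10^7/(π×501.6) = 985000 mm³.
d = 99.50 mm.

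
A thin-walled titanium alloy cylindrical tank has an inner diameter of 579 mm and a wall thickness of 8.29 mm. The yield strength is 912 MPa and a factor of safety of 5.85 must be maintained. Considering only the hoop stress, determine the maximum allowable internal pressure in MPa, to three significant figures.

σ_allow = 912/5.85 = 155.9 MPa.
σ_h = pD/(2t) → p_allow = 2σ_allow t/D = 2×155.9×8.29/579 = 4.464 MPa.

p_allow = 4.46 MPa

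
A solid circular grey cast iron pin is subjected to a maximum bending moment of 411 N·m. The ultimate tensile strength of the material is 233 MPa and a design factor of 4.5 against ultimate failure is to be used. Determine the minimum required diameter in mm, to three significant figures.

σ_allow = 233/4.5 = 51.78 MPa.
For a solid circular section σ = 32M/(πd³), so d³ = 32M/(π σ_allow) = 32×411000/(π×51.78) = 80850 mm³.
d = 43.24 mm.

d = 43.2 mm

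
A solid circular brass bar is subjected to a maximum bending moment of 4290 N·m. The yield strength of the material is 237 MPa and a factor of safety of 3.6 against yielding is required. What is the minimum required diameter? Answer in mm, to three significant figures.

d = 87.2 mm

σ_allow = 237/3.6 = 65.83 MPa.
For a solid circular section σ = 32M/(πd³), so d³ = 32M/(π σ_allow) = 32×4290000/(π×65.83) = 663800 mm³.
d = 87.23 mm.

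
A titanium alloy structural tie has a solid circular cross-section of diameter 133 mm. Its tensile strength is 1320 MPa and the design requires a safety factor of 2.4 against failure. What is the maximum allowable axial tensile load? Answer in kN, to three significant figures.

σ_allow = 1320/2.4 = 550.0 MPa.
A = πd²/4 = π×133²/4 = 13890 mm².
F_allow = σ_allow × A = 550.0×13890 = 7.641×10^6 N.

F_allow = 7640 kN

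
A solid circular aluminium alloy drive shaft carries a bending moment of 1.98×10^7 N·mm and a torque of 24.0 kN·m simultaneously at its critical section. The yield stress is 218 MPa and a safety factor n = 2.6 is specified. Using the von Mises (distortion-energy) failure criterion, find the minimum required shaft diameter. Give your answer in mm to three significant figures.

σ_allow = σ_y/n = 218/2.6 = 83.85 MPa.
For a solid shaft σ_b = 32M/(πd³) and τ = 16T/(πd³), so the von Mises stress is σ' = (16/πd³)·√(4M²+3T²).
√(4M²+3T²) = √(4×(1.980×10^7)² + 3×(2.400×10^7)²) = 5.741×10^7 N·mm.
d³ = 16×5.741×10^7/(π×83.85) = 3.487×10^6 mm³.
d = 151.6 mm.

d = 152 mm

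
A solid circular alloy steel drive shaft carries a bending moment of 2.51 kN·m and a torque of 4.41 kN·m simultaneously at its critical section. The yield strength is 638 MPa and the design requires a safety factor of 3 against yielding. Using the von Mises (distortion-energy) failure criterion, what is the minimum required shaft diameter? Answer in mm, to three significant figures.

d = 60.3 mm

σ_allow = σ_y/n = 638/3 = 212.7 MPa.
For a solid shaft σ_b = 32M/(πd³) and τ = 16T/(πd³), so the von Mises stress is σ' = (16/πd³)·√(4M²+3T²).
√(4M²+3T²) = √(4×(2.510×10^6)² + 3×(4.410×10^6)²) = 9.140×10^6 N·mm.
d³ = 16×9.140×10^6/(π×212.7) = 218900 mm³.
d = 60.27 mm.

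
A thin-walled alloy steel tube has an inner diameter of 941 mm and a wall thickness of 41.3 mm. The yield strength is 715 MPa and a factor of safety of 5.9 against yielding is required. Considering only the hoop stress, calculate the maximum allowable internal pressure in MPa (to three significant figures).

p_allow = 10.6 MPa

σ_allow = 715/5.9 = 121.2 MPa.
σ_h = pD/(2t) → p_allow = 2σ_allow t/D = 2×121.2×41.3/941 = 10.64 MPa.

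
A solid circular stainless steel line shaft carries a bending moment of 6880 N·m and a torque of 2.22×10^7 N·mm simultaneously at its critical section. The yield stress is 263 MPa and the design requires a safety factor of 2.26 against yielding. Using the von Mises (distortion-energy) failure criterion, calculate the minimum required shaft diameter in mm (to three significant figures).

d = 121 mm

σ_allow = σ_y/n = 263/2.26 = 116.4 MPa.
For a solid shaft σ_b = 32M/(πd³) and τ = 16T/(πd³), so the von Mises stress is σ' = (16/πd³)·√(4M²+3T²).
√(4M²+3T²) = √(4×(6.880×10^6)² + 3×(2.220×10^7)²) = 4.084×10^7 N·mm.
d³ = 16×4.084×10^7/(π×116.4) = 1.787×10^6 mm³.
d = 121.4 mm.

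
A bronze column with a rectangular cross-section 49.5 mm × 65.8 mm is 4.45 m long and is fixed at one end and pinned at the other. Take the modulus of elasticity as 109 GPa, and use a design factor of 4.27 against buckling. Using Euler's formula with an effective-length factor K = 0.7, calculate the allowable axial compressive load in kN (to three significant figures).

Buckling occurs about the weak axis: I_min = h·b³/12 = 65.8×49.5³/12 = 665100 mm⁴ (b = 49.5 mm is the smaller dimension).
Effective length L_e = KL = 0.7×4.45 m = 3115 mm.
Euler critical load P_cr = π²EI/L_e² = π²×109000×665100/3115² = 73730 N.
P_allow = P_cr/n = 73730/4.27 = 17270 N.

P_allow = 17.3 kN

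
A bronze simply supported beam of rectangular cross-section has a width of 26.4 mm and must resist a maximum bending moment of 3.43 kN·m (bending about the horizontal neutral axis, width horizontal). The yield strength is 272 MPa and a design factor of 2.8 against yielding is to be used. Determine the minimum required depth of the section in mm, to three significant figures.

h = 89.6 mm

σ_allow = 272/2.8 = 97.14 MPa.
For a rectangular section σ = 6M/(bh²), so h² = 6M/(b σ_allow) = 6×3430000/(26.4×97.14) = 8025 mm².
h = 89.58 mm.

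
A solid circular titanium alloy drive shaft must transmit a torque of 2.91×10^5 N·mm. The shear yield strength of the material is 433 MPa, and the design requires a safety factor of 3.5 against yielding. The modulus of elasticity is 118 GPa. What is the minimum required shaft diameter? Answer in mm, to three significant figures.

Allowable shear stress τ_allow = 433/3.5 = 123.7 MPa.
For a solid shaft τ = 16T/(πd³), so d³ = 16T/(π τ_allow) = 16×291000/(π×123.7) = 11980 mm³.
d = (11980)^(1/3) = 22.88 mm.

d = 22.9 mm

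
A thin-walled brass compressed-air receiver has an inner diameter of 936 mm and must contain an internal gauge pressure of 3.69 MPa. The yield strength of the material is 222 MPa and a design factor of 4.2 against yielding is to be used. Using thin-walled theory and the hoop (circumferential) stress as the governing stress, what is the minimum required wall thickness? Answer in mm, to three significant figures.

σ_allow = 222/4.2 = 52.86 MPa.
Hoop stress σ_h = pD/(2t), so t = pD/(2σ_allow) = 3.69×936/(2×52.86) = 32.67 mm.

t = 32.7 mm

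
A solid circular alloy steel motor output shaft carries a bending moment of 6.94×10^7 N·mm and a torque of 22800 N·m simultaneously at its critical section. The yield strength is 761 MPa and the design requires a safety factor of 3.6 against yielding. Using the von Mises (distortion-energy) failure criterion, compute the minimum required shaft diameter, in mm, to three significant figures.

d = 151 mm

σ_allow = σ_y/n = 761/3.6 = 211.4 MPa.
For a solid shaft σ_b = 32M/(πd³) and τ = 16T/(πd³), so the von Mises stress is σ' = (16/πd³)·√(4M²+3T²).
√(4M²+3T²) = √(4×(6.940×10^7)² + 3×(2.280×10^7)²) = 1.443×10^8 N·mm.
d³ = 16×1.443×10^8/(π×211.4) = 3.477×10^6 mm³.
d = 151.5 mm.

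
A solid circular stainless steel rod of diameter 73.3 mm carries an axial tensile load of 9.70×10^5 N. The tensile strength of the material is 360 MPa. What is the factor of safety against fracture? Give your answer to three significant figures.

n = 1.57

A = πd²/4 = 4220 mm².
σ = F/A = 970000/4220 = 229.9 MPa.
n = 360/229.9 = 1.566.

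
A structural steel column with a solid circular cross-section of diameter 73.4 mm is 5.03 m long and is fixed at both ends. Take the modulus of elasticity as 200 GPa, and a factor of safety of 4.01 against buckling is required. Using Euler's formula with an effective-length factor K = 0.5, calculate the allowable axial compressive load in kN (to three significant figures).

I = πd⁴/64 = π×73.4⁴/64 = 1.425×10^6 mm⁴.
Effective length L_e = KL = 0.5×5.03 m = 2515 mm.
Euler critical load P_cr = π²EI/L_e² = π²×200000×1.425×10^6/2515² = 444600 N.
P_allow = P_cr/n = 444600/4.01 = 110900 N.

P_allow = 111 kN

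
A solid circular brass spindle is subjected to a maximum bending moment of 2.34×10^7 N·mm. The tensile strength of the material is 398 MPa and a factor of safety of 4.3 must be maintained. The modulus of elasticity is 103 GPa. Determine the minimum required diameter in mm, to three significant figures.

d = 137 mm

σ_allow = 398/4.3 = 92.56 MPa.
For a solid circular section σ = 32M/(πd³), so d³ = 32M/(π σ_allow) = 32×2.3400×10^7/(π×92.56) = 2.575×10^6 mm³.
d = 137.1 mm.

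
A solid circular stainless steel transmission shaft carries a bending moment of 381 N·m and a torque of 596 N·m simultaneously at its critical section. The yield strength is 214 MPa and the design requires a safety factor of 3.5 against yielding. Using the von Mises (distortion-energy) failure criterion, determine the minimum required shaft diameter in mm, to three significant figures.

σ_allow = σ_y/n = 214/3.5 = 61.14 MPa.
For a solid shaft σ_b = 32M/(πd³) and τ = 16T/(πd³), so the von Mises stress is σ' = (16/πd³)·√(4M²+3T²).
√(4M²+3T²) = √(4×(381000)² + 3×(596000)²) = 1.283×10^6 N·mm.
d³ = 16×1.283×10^6/(π×61.14) = 106900 mm³.
d = 47.46 mm.

d = 47.5 mm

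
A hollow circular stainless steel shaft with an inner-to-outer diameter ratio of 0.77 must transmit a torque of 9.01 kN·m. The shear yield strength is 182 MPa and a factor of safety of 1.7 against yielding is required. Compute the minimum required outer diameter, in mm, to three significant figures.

τ_allow = 182/1.7 = 107.1 MPa.
For a hollow shaft τ = 16T/[πd_o³(1−k⁴)] with k = 0.77, so 1−k⁴ = 0.6485.
d_o³ = 16T/[π τ_allow (1−k⁴)] = 16×9010000/(π×107.1×0.6485) = 661000 mm³.
d_o = 87.11 mm.

d_o = 87.1 mm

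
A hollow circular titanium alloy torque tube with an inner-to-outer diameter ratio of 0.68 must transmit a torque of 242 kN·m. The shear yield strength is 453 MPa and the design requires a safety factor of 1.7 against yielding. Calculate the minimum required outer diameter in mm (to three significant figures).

d_o = 181 mm

τ_allow = 453/1.7 = 266.5 MPa.
For a hollow shaft τ = 16T/[πd_o³(1−k⁴)] with k = 0.68, so 1−k⁴ = 0.7862.
d_o³ = 16T/[π τ_allow (1−k⁴)] = 16×2.4200×10^8/(π×266.5×0.7862) = 5.883×10^6 mm³.
d_o = 180.5 mm.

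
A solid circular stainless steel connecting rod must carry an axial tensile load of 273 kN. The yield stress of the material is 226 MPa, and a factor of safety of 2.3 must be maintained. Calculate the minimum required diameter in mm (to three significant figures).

d = 59.5 mm

Allowable stress σ_allow = 226/2.3 = 98.26 MPa.
Required area A = F/σ_allow = 273000/98.26 = 2778 mm².
A = πd²/4 → d = √(4A/π) = 59.48 mm.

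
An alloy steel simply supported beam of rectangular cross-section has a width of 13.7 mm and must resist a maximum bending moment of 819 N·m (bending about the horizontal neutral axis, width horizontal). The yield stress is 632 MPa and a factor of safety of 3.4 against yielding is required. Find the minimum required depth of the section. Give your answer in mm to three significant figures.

h = 43.9 mm

σ_allow = 632/3.4 = 185.9 MPa.
For a rectangular section σ = 6M/(bh²), so h² = 6M/(b σ_allow) = 6×819000/(13.7×185.9) = 1930 mm².
h = 43.93 mm.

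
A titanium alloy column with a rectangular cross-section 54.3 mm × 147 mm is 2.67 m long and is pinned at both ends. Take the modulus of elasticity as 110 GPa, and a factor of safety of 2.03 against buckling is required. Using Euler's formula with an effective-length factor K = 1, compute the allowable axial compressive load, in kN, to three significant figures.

P_allow = 147 kN

Buckling occurs about the weak axis: I_min = h·b³/12 = 147×54.3³/12 = 1.961×10^6 mm⁴ (b = 54.3 mm is the smaller dimension).
Effective length L_e = KL = 1×2.67 m = 2670 mm.
Euler critical load P_cr = π²EI/L_e² = π²×110000×1.961×10^6/2670² = 298700 N.
P_allow = P_cr/n = 298700/2.03 = 147100 N.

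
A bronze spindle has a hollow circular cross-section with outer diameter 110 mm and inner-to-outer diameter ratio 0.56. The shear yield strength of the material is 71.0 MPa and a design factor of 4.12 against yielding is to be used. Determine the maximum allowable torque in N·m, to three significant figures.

T_allow = 4060 N·m

τ_allow = 71.0/4.12 = 17.23 MPa.
For a hollow shaft T_allow = τ_allow·πd_o³(1−k⁴)/16 with 1−k⁴ = 0.9017, so πd_o³(1−k⁴)/16 = 235600 mm³.
T_allow = 17.23×235600 = 4.061×10^6 N·mm = 4061 N·m.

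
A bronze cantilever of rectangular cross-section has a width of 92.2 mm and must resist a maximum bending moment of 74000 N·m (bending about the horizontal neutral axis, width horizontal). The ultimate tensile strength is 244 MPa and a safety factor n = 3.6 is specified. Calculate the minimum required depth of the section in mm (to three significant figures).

h = 267 mm

σ_allow = 244/3.6 = 67.78 MPa.
For a rectangular section σ = 6M/(bh²), so h² = 6M/(b σ_allow) = 6×7.4000×10^7/(92.2×67.78) = 71050 mm².
h = 266.6 mm.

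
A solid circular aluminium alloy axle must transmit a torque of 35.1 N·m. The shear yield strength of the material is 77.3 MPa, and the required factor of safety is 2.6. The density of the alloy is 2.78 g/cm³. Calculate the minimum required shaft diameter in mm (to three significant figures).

d = 18.2 mm

Allowable shear stress τ_allow = 77.3/2.6 = 29.73 MPa.
For a solid shaft τ = 16T/(πd³), so d³ = 16T/(π τ_allow) = 16×35100/(π×29.73) = 6013 mm³.
d = (6013)^(1/3) = 18.18 mm.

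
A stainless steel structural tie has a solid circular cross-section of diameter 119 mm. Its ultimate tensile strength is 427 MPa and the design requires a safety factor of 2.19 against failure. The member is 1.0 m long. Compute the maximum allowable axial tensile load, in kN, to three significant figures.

σ_allow = 427/2.19 = 195.0 MPa.
A = πd²/4 = π×119²/4 = 11120 mm².
F_allow = σ_allow × A = 195.0×11120 = 2.169×10^6 N.

F_allow = 2170 kN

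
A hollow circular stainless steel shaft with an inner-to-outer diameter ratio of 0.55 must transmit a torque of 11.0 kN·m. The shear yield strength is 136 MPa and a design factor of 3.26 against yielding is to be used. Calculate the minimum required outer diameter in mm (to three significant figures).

τ_allow = 136/3.26 = 41.72 MPa.
For a hollow shaft τ = 16T/[πd_o³(1−k⁴)] with k = 0.55, so 1−k⁴ = 0.9085.
d_o³ = 16T/[π τ_allow (1−k⁴)] = 16×1.1000×10^7/(π×41.72×0.9085) = 1.478×10^6 mm³.
d_o = 113.9 mm.

d_o = 114 mm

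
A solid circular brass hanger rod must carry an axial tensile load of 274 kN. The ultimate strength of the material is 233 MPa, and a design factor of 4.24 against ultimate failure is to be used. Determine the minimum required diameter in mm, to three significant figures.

Allowable stress σ_allow = 233/4.24 = 54.95 MPa.
Required area A = F/σ_allow = 274000/54.95 = 4986 mm².
A = πd²/4 → d = √(4A/π) = 79.68 mm.

d = 79.7 mm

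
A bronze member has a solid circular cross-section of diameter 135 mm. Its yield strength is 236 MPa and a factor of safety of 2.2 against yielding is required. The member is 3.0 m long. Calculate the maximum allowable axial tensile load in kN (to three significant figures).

σ_allow = 236/2.2 = 107.3 MPa.
A = πd²/4 = π×135²/4 = 14310 mm².
F_allow = σ_allow × A = 107.3×14310 = 1.535×10^6 N.

F_allow = 1540 kN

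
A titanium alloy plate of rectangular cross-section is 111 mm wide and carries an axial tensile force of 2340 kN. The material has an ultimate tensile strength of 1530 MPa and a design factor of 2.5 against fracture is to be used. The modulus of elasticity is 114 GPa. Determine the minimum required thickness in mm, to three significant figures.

t = 34.4 mm

σ_allow = 1530/2.5 = 612.0 MPa.
Required area A = F/σ_allow = 2340000/612.0 = 3824 mm².
t = A/w = 3824/111 = 34.45 mm.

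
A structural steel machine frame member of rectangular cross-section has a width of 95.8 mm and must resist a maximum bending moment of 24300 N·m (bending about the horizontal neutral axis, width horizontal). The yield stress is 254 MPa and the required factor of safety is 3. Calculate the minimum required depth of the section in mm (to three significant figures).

h = 134 mm

σ_allow = 254/3 = 84.67 MPa.
For a rectangular section σ = 6M/(bh²), so h² = 6M/(b σ_allow) = 6×2.4300×10^7/(95.8×84.67) = 17980 mm².
h = 134.1 mm.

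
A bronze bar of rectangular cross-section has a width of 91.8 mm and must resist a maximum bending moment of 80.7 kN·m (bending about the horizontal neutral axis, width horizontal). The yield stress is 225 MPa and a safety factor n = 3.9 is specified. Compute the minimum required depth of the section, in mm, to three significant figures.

σ_allow = 225/3.9 = 57.69 MPa.
For a rectangular section σ = 6M/(bh²), so h² = 6M/(b σ_allow) = 6×8.0700×10^7/(91.8×57.69) = 91420 mm².
h = 302.4 mm.

h = 302 mm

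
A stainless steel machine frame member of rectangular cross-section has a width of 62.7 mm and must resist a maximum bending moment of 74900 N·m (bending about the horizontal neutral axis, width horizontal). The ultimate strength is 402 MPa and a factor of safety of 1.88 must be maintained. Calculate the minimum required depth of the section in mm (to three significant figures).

σ_allow = 402/1.88 = 213.8 MPa.
For a rectangular section σ = 6M/(bh²), so h² = 6M/(b σ_allow) = 6×7.4900×10^7/(62.7×213.8) = 33520 mm².
h = 183.1 mm.

h = 183 mm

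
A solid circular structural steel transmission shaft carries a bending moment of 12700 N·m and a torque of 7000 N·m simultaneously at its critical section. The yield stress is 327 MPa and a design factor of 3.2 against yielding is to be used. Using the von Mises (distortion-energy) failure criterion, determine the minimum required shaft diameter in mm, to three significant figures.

σ_allow = σ_y/n = 327/3.2 = 102.2 MPa.
For a solid shaft σ_b = 32M/(πd³) and τ = 16T/(πd³), so the von Mises stress is σ' = (16/πd³)·√(4M²+3T²).
√(4M²+3T²) = √(4×(1.270×10^7)² + 3×(7.000×10^6)²) = 2.815×10^7 N·mm.
d³ = 16×2.815×10^7/(π×102.2) = 1.403×10^6 mm³.
d = 111.9 mm.

d = 112 mm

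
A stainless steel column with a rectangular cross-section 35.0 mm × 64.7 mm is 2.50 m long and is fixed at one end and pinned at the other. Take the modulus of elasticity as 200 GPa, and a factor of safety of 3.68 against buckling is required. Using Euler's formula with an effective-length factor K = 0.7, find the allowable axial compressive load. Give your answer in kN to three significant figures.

Buckling occurs about the weak axis: I_min = h·b³/12 = 64.7×35.0³/12 = 231200 mm⁴ (b = 35.0 mm is the smaller dimension).
Effective length L_e = KL = 0.7×2.50 m = 1750 mm.
Euler critical load P_cr = π²EI/L_e² = π²×200000×231200/1750² = 149000 N.
P_allow = P_cr/n = 149000/3.68 = 40490 N.

P_allow = 40.5 kN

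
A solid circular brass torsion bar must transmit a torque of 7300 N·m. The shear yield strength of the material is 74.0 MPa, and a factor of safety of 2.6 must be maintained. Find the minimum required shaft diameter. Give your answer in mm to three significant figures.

Allowable shear stress τ_allow = 74.0/2.6 = 28.46 MPa.
For a solid shaft τ = 16T/(πd³), so d³ = 16T/(π τ_allow) = 16×7300000/(π×28.46) = 1.306×10^6 mm³.
d = (1.306×10^6)^(1/3) = 109.3 mm.

d = 109 mm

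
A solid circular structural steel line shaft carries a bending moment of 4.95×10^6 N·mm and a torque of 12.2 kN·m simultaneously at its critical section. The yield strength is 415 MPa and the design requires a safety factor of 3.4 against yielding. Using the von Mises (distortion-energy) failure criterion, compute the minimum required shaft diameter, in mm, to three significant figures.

d = 99.1 mm

σ_allow = σ_y/n = 415/3.4 = 122.1 MPa.
For a solid shaft σ_b = 32M/(πd³) and τ = 16T/(πd³), so the von Mises stress is σ' = (16/πd³)·√(4M²+3T²).
√(4M²+3T²) = √(4×(4.950×10^6)² + 3×(1.220×10^7)²) = 2.334×10^7 N·mm.
d³ = 16×2.334×10^7/(π×122.1) = 973700 mm³.
d = 99.11 mm.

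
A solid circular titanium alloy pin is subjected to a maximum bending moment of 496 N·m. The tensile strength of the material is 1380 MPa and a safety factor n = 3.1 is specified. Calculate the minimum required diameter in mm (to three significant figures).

σ_allow = 1380/3.1 = 445.2 MPa.
For a solid circular section σ = 32M/(πd³), so d³ = 32M/(π σ_allow) = 32×496000/(π×445.2) = 11350 mm³.
d = 22.47 mm.

d = 22.5 mm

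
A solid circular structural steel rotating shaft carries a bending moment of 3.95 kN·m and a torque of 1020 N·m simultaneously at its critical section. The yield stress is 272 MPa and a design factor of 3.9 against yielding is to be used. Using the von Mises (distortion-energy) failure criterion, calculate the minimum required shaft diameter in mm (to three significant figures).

d = 83.9 mm

σ_allow = σ_y/n = 272/3.9 = 69.74 MPa.
For a solid shaft σ_b = 32M/(πd³) and τ = 16T/(πd³), so the von Mises stress is σ' = (16/πd³)·√(4M²+3T²).
√(4M²+3T²) = √(4×(3.950×10^6)² + 3×(1.020×10^6)²) = 8.095×10^6 N·mm.
d³ = 16×8.095×10^6/(π×69.74) = 591100 mm³.
d = 83.93 mm.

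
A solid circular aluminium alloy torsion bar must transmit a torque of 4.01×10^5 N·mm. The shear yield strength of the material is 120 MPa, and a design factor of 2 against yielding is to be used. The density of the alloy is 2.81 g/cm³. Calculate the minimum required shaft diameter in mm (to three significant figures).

d = 32.4 mm

Allowable shear stress τ_allow = 120/2 = 60.00 MPa.
For a solid shaft τ = 16T/(πd³), so d³ = 16T/(π τ_allow) = 16×401000/(π×60.00) = 34040 mm³.
d = (34040)^(1/3) = 32.41 mm.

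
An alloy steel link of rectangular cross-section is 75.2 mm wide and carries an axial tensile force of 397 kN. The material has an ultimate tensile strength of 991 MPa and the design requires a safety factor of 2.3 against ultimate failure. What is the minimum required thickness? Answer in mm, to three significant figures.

t = 12.3 mm

σ_allow = 991/2.3 = 430.9 MPa.
Required area A = F/σ_allow = 397000/430.9 = 921.4 mm².
t = A/w = 921.4/75.2 = 12.25 mm.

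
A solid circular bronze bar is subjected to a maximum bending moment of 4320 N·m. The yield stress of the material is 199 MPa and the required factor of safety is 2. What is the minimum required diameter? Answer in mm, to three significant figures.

d = 76.2 mm

σ_allow = 199/2 = 99.50 MPa.
For a solid circular section σ = 32M/(πd³), so d³ = 32M/(π σ_allow) = 32×4320000/(π×99.50) = 442200 mm³.
d = 76.19 mm.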